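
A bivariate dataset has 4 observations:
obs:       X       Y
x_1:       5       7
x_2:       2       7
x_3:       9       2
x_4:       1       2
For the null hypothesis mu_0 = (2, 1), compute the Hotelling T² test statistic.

Step 1 — sample mean vector:
  mean(X) = (5 + 2 + 9 + 1) / 4 = 17/4 = 4.25
  mean(Y) = (7 + 7 + 2 + 2) / 4 = 18/4 = 4.5
  x̄ = (4.25, 4.5),  deviation x̄ - mu_0 = (4.25, 4.5) - (2, 1) = (2.25, 3.5).

Step 2 — sample covariance matrix, S[i,j] = (1/(n-1)) · Σ_k (x_{k,i} - mean_i) · (x_{k,j} - mean_j), divisor n-1 = 3:
  S[X,X] = ((0.75)·(0.75) + (-2.25)·(-2.25) + (4.75)·(4.75) + (-3.25)·(-3.25)) / 3 = 38.75/3 = 12.9167
  S[X,Y] = ((0.75)·(2.5) + (-2.25)·(2.5) + (4.75)·(-2.5) + (-3.25)·(-2.5)) / 3 = -7.5/3 = -2.5
  S[Y,Y] = ((2.5)·(2.5) + (2.5)·(2.5) + (-2.5)·(-2.5) + (-2.5)·(-2.5)) / 3 = 25/3 = 8.3333
  S = [[12.9167, -2.5],
 [-2.5, 8.3333]].

Step 3 — invert S. det(S) = 12.9167·8.3333 - (-2.5)² = 101.3889.
  S^{-1} = (1/det) · [[d, -b], [-b, a]] = [[0.0822, 0.0247],
 [0.0247, 0.1274]].

Step 4 — quadratic form (x̄ - mu_0)^T · S^{-1} · (x̄ - mu_0):
  S^{-1} · (x̄ - mu_0) = (0.2712, 0.5014),
  (x̄ - mu_0)^T · [...] = (2.25)·(0.2712) + (3.5)·(0.5014) = 2.3651.

Step 5 — scale by n: T² = 4 · 2.3651 = 9.4603.

T² ≈ 9.4603


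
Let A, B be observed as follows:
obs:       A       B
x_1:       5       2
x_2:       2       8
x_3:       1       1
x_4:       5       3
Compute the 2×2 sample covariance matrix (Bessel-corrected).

Step 1 — column means:
  mean(A) = (5 + 2 + 1 + 5) / 4 = 13/4 = 3.25
  mean(B) = (2 + 8 + 1 + 3) / 4 = 14/4 = 3.5

Step 2 — sample covariance S[i,j] = (1/(n-1)) · Σ_k (x_{k,i} - mean_i) · (x_{k,j} - mean_j), with n-1 = 3.
  S[A,A] = ((1.75)·(1.75) + (-1.25)·(-1.25) + (-2.25)·(-2.25) + (1.75)·(1.75)) / 3 = 12.75/3 = 4.25
  S[A,B] = ((1.75)·(-1.5) + (-1.25)·(4.5) + (-2.25)·(-2.5) + (1.75)·(-0.5)) / 3 = -3.5/3 = -1.1667
  S[B,B] = ((-1.5)·(-1.5) + (4.5)·(4.5) + (-2.5)·(-2.5) + (-0.5)·(-0.5)) / 3 = 29/3 = 9.6667

S is symmetric (S[j,i] = S[i,j]). Assembling:

S = [[4.25, -1.1667],
 [-1.1667, 9.6667]]


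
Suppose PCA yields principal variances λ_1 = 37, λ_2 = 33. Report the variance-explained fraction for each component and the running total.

Step 1 — total variance = trace(Sigma) = Σ λ_i = 37 + 33 = 70.

Step 2 — fraction explained by component i = λ_i / Σ λ:
  PC1: 37/70 = 0.5286
  PC2: 33/70 = 0.4714

Step 3 — cumulative fraction after k components = (λ_1 + ... + λ_k) / Σ λ:
  k = 1: 37/70 = 0.5286
  k = 2: (37 + 33)/70 = 70/70 = 1

Summary (fraction, with percent):

explained: PC1 0.5286 (52.86%), PC2 0.4714 (47.14%);  cumulative: 0.5286, 1


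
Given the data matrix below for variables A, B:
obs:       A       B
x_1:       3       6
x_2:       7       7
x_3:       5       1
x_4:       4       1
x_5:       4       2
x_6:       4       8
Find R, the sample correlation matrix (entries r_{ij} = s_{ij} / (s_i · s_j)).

Step 1 — column means:
  mean(A) = (3 + 7 + 5 + 4 + 4 + 4) / 6 = 27/6 = 4.5
  mean(B) = (6 + 7 + 1 + 1 + 2 + 8) / 6 = 25/6 = 4.1667

Step 2 — sample variances and covariances s[i,j] = (1/(n-1)) · Σ_k (x_{k,i} - mean_i) · (x_{k,j} - mean_j), with n-1 = 5:
  s[A,A] = ((-1.5)·(-1.5) + (2.5)·(2.5) + (0.5)·(0.5) + (-0.5)·(-0.5) + (-0.5)·(-0.5) + (-0.5)·(-0.5)) / 5 = 9.5/5 = 1.9
  s[A,B] = ((-1.5)·(1.8333) + (2.5)·(2.8333) + (0.5)·(-3.1667) + (-0.5)·(-3.1667) + (-0.5)·(-2.1667) + (-0.5)·(3.8333)) / 5 = 3.5/5 = 0.7
  s[B,B] = ((1.8333)·(1.8333) + (2.8333)·(2.8333) + (-3.1667)·(-3.1667) + (-3.1667)·(-3.1667) + (-2.1667)·(-2.1667) + (3.8333)·(3.8333)) / 5 = 50.8333/5 = 10.1667
  Sample standard deviations s_i = √(s[i,i]):
  s(A) = √(1.9) = 1.3784
  s(B) = √(10.1667) = 3.1885

Step 3 — r_{ij} = s_{ij} / (s_i · s_j):
  r[A,A] = 1 (diagonal).
  r[A,B] = 0.7 / (1.3784 · 3.1885) = 0.7 / 4.3951 = 0.1593
  r[B,B] = 1 (diagonal).

R is symmetric with unit diagonal. Assembling:

R = [[1, 0.1593],
 [0.1593, 1]]


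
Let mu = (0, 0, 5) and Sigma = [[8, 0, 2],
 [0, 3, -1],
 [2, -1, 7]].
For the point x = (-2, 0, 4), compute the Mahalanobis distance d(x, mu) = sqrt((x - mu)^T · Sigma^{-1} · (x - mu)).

Step 1 — centre the observation: (x - mu) = (-2, 0, -1).

Step 2 — invert Sigma (cofactor / det for 3×3, or solve directly):
  Sigma^{-1} = [[0.1351, -0.0135, -0.0405],
 [-0.0135, 0.3514, 0.0541],
 [-0.0405, 0.0541, 0.1622]].

Step 3 — form the quadratic (x - mu)^T · Sigma^{-1} · (x - mu):
  Sigma^{-1} · (x - mu) = (-0.2297, -0.027, -0.0811).
  (x - mu)^T · [Sigma^{-1} · (x - mu)] = (-2)·(-0.2297) + (0)·(-0.027) + (-1)·(-0.0811) = 0.5405.

Step 4 — take square root: d = √(0.5405) ≈ 0.7352.

d(x, mu) = √(0.5405) ≈ 0.7352


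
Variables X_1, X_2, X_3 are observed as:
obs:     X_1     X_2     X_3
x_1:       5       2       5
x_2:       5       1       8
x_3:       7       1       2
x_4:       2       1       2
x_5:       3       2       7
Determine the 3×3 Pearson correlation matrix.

Step 1 — column means:
  mean(X_1) = (5 + 5 + 7 + 2 + 3) / 5 = 22/5 = 4.4
  mean(X_2) = (2 + 1 + 1 + 1 + 2) / 5 = 7/5 = 1.4
  mean(X_3) = (5 + 8 + 2 + 2 + 7) / 5 = 24/5 = 4.8

Step 2 — sample variances and covariances s[i,j] = (1/(n-1)) · Σ_k (x_{k,i} - mean_i) · (x_{k,j} - mean_j), with n-1 = 4:
  s[X_1,X_1] = ((0.6)·(0.6) + (0.6)·(0.6) + (2.6)·(2.6) + (-2.4)·(-2.4) + (-1.4)·(-1.4)) / 4 = 15.2/4 = 3.8
  s[X_1,X_2] = ((0.6)·(0.6) + (0.6)·(-0.4) + (2.6)·(-0.4) + (-2.4)·(-0.4) + (-1.4)·(0.6)) / 4 = -0.8/4 = -0.2
  s[X_1,X_3] = ((0.6)·(0.2) + (0.6)·(3.2) + (2.6)·(-2.8) + (-2.4)·(-2.8) + (-1.4)·(2.2)) / 4 = -1.6/4 = -0.4
  s[X_2,X_2] = ((0.6)·(0.6) + (-0.4)·(-0.4) + (-0.4)·(-0.4) + (-0.4)·(-0.4) + (0.6)·(0.6)) / 4 = 1.2/4 = 0.3
  s[X_2,X_3] = ((0.6)·(0.2) + (-0.4)·(3.2) + (-0.4)·(-2.8) + (-0.4)·(-2.8) + (0.6)·(2.2)) / 4 = 2.4/4 = 0.6
  s[X_3,X_3] = ((0.2)·(0.2) + (3.2)·(3.2) + (-2.8)·(-2.8) + (-2.8)·(-2.8) + (2.2)·(2.2)) / 4 = 30.8/4 = 7.7
  Sample standard deviations s_i = √(s[i,i]):
  s(X_1) = √(3.8) = 1.9494
  s(X_2) = √(0.3) = 0.5477
  s(X_3) = √(7.7) = 2.7749

Step 3 — r_{ij} = s_{ij} / (s_i · s_j):
  r[X_1,X_1] = 1 (diagonal).
  r[X_1,X_2] = -0.2 / (1.9494 · 0.5477) = -0.2 / 1.0677 = -0.1873
  r[X_1,X_3] = -0.4 / (1.9494 · 2.7749) = -0.4 / 5.4093 = -0.0739
  r[X_2,X_2] = 1 (diagonal).
  r[X_2,X_3] = 0.6 / (0.5477 · 2.7749) = 0.6 / 1.5199 = 0.3948
  r[X_3,X_3] = 1 (diagonal).

R is symmetric with unit diagonal. Assembling:

R = [[1, -0.1873, -0.0739],
 [-0.1873, 1, 0.3948],
 [-0.0739, 0.3948, 1]]


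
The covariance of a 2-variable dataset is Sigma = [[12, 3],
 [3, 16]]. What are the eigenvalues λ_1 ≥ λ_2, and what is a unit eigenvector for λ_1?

Step 1 — characteristic polynomial of 2×2 Sigma:
  det(Sigma - λI) = λ² - trace · λ + det = 0.
  trace = 12 + 16 = 28, det = 12·16 - (3)² = 183.
Step 2 — discriminant:
  Δ = trace² - 4·det = 784 - 732 = 52.
Step 3 — eigenvalues:
  λ = (trace ± √Δ)/2 = (28 ± 7.2111)/2,
  λ_1 = 17.6056,  λ_2 = 10.3944.

Step 4 — unit eigenvector for λ_1: solve (Sigma - λ_1 I)v = 0. First row:
  (12 - 17.6056)·v_x + (3)·v_y = 0, i.e. (-5.6056)·v_x + (3)·v_y = 0,
  so v ∝ (b, λ_1 - a) = (3, 5.6056) = u.
  ||u|| = √((3)² + (5.6056)²) = √(40.4222) ≈ 6.3578,
  v_1 = u/||u|| ≈ (0.4719, 0.8817) (||v_1|| = 1).

λ_1 = 17.6056,  λ_2 = 10.3944;  v_1 ≈ (0.4719, 0.8817)


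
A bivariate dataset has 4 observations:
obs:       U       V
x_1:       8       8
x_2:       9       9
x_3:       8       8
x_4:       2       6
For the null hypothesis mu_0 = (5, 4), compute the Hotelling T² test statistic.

Step 1 — sample mean vector:
  mean(U) = (8 + 9 + 8 + 2) / 4 = 27/4 = 6.75
  mean(V) = (8 + 9 + 8 + 6) / 4 = 31/4 = 7.75
  x̄ = (6.75, 7.75),  deviation x̄ - mu_0 = (6.75, 7.75) - (5, 4) = (1.75, 3.75).

Step 2 — sample covariance matrix, S[i,j] = (1/(n-1)) · Σ_k (x_{k,i} - mean_i) · (x_{k,j} - mean_j), divisor n-1 = 3:
  S[U,U] = ((1.25)·(1.25) + (2.25)·(2.25) + (1.25)·(1.25) + (-4.75)·(-4.75)) / 3 = 30.75/3 = 10.25
  S[U,V] = ((1.25)·(0.25) + (2.25)·(1.25) + (1.25)·(0.25) + (-4.75)·(-1.75)) / 3 = 11.75/3 = 3.9167
  S[V,V] = ((0.25)·(0.25) + (1.25)·(1.25) + (0.25)·(0.25) + (-1.75)·(-1.75)) / 3 = 4.75/3 = 1.5833
  S = [[10.25, 3.9167],
 [3.9167, 1.5833]].

Step 3 — invert S. det(S) = 10.25·1.5833 - (3.9167)² = 0.8889.
  S^{-1} = (1/det) · [[d, -b], [-b, a]] = [[1.7813, -4.4063],
 [-4.4063, 11.5313]].

Step 4 — quadratic form (x̄ - mu_0)^T · S^{-1} · (x̄ - mu_0):
  S^{-1} · (x̄ - mu_0) = (-13.4063, 35.5313),
  (x̄ - mu_0)^T · [...] = (1.75)·(-13.4063) + (3.75)·(35.5313) = 109.7813.

Step 5 — scale by n: T² = 4 · 109.7813 = 439.125.

T² ≈ 439.125


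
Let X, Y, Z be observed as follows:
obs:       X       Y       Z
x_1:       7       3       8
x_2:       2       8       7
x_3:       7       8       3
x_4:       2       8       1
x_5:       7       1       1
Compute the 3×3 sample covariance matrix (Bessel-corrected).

Step 1 — column means:
  mean(X) = (7 + 2 + 7 + 2 + 7) / 5 = 25/5 = 5
  mean(Y) = (3 + 8 + 8 + 8 + 1) / 5 = 28/5 = 5.6
  mean(Z) = (8 + 7 + 3 + 1 + 1) / 5 = 20/5 = 4

Step 2 — sample covariance S[i,j] = (1/(n-1)) · Σ_k (x_{k,i} - mean_i) · (x_{k,j} - mean_j), with n-1 = 4.
  S[X,X] = ((2)·(2) + (-3)·(-3) + (2)·(2) + (-3)·(-3) + (2)·(2)) / 4 = 30/4 = 7.5
  S[X,Y] = ((2)·(-2.6) + (-3)·(2.4) + (2)·(2.4) + (-3)·(2.4) + (2)·(-4.6)) / 4 = -24/4 = -6
  S[X,Z] = ((2)·(4) + (-3)·(3) + (2)·(-1) + (-3)·(-3) + (2)·(-3)) / 4 = 0/4 = 0
  S[Y,Y] = ((-2.6)·(-2.6) + (2.4)·(2.4) + (2.4)·(2.4) + (2.4)·(2.4) + (-4.6)·(-4.6)) / 4 = 45.2/4 = 11.3
  S[Y,Z] = ((-2.6)·(4) + (2.4)·(3) + (2.4)·(-1) + (2.4)·(-3) + (-4.6)·(-3)) / 4 = 1/4 = 0.25
  S[Z,Z] = ((4)·(4) + (3)·(3) + (-1)·(-1) + (-3)·(-3) + (-3)·(-3)) / 4 = 44/4 = 11

S is symmetric (S[j,i] = S[i,j]). Assembling:

S = [[7.5, -6, 0],
 [-6, 11.3, 0.25],
 [0, 0.25, 11]]


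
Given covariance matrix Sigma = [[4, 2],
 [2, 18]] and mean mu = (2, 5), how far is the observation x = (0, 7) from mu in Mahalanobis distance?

Step 1 — centre the observation: (x - mu) = (-2, 2).

Step 2 — invert Sigma. det(Sigma) = 4·18 - (2)² = 68.
  Sigma^{-1} = (1/det) · [[d, -b], [-b, a]] = [[0.2647, -0.0294],
 [-0.0294, 0.0588]].

Step 3 — form the quadratic (x - mu)^T · Sigma^{-1} · (x - mu):
  Sigma^{-1} · (x - mu) = (-0.5882, 0.1765).
  (x - mu)^T · [Sigma^{-1} · (x - mu)] = (-2)·(-0.5882) + (2)·(0.1765) = 1.5294.

Step 4 — take square root: d = √(1.5294) ≈ 1.2367.

d(x, mu) = √(1.5294) ≈ 1.2367


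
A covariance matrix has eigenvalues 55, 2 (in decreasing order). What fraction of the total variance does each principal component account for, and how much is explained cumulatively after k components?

Step 1 — total variance = trace(Sigma) = Σ λ_i = 55 + 2 = 57.

Step 2 — fraction explained by component i = λ_i / Σ λ:
  PC1: 55/57 = 0.9649
  PC2: 2/57 = 0.0351

Step 3 — cumulative fraction after k components = (λ_1 + ... + λ_k) / Σ λ:
  k = 1: 55/57 = 0.9649
  k = 2: (55 + 2)/57 = 57/57 = 1

Summary (fraction, with percent):

explained: PC1 0.9649 (96.49%), PC2 0.0351 (3.51%);  cumulative: 0.9649, 1


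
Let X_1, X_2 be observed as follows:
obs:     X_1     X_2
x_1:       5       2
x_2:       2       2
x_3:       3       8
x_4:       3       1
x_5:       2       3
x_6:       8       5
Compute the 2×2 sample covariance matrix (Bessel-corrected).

Step 1 — column means:
  mean(X_1) = (5 + 2 + 3 + 3 + 2 + 8) / 6 = 23/6 = 3.8333
  mean(X_2) = (2 + 2 + 8 + 1 + 3 + 5) / 6 = 21/6 = 3.5

Step 2 — sample covariance S[i,j] = (1/(n-1)) · Σ_k (x_{k,i} - mean_i) · (x_{k,j} - mean_j), with n-1 = 5.
  S[X_1,X_1] = ((1.1667)·(1.1667) + (-1.8333)·(-1.8333) + (-0.8333)·(-0.8333) + (-0.8333)·(-0.8333) + (-1.8333)·(-1.8333) + (4.1667)·(4.1667)) / 5 = 26.8333/5 = 5.3667
  S[X_1,X_2] = ((1.1667)·(-1.5) + (-1.8333)·(-1.5) + (-0.8333)·(4.5) + (-0.8333)·(-2.5) + (-1.8333)·(-0.5) + (4.1667)·(1.5)) / 5 = 6.5/5 = 1.3
  S[X_2,X_2] = ((-1.5)·(-1.5) + (-1.5)·(-1.5) + (4.5)·(4.5) + (-2.5)·(-2.5) + (-0.5)·(-0.5) + (1.5)·(1.5)) / 5 = 33.5/5 = 6.7

S is symmetric (S[j,i] = S[i,j]). Assembling:

S = [[5.3667, 1.3],
 [1.3, 6.7]]


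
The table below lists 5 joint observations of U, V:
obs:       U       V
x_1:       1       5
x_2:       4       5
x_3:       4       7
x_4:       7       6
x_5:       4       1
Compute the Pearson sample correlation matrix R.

Step 1 — column means:
  mean(U) = (1 + 4 + 4 + 7 + 4) / 5 = 20/5 = 4
  mean(V) = (5 + 5 + 7 + 6 + 1) / 5 = 24/5 = 4.8

Step 2 — sample variances and covariances s[i,j] = (1/(n-1)) · Σ_k (x_{k,i} - mean_i) · (x_{k,j} - mean_j), with n-1 = 4:
  s[U,U] = ((-3)·(-3) + (0)·(0) + (0)·(0) + (3)·(3) + (0)·(0)) / 4 = 18/4 = 4.5
  s[U,V] = ((-3)·(0.2) + (0)·(0.2) + (0)·(2.2) + (3)·(1.2) + (0)·(-3.8)) / 4 = 3/4 = 0.75
  s[V,V] = ((0.2)·(0.2) + (0.2)·(0.2) + (2.2)·(2.2) + (1.2)·(1.2) + (-3.8)·(-3.8)) / 4 = 20.8/4 = 5.2
  Sample standard deviations s_i = √(s[i,i]):
  s(U) = √(4.5) = 2.1213
  s(V) = √(5.2) = 2.2804

Step 3 — r_{ij} = s_{ij} / (s_i · s_j):
  r[U,U] = 1 (diagonal).
  r[U,V] = 0.75 / (2.1213 · 2.2804) = 0.75 / 4.8374 = 0.155
  r[V,V] = 1 (diagonal).

R is symmetric with unit diagonal. Assembling:

R = [[1, 0.155],
 [0.155, 1]]


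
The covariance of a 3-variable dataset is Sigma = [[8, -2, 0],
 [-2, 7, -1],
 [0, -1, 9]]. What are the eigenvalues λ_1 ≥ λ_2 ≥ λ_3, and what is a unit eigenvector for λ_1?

Step 1 — characteristic polynomial p(λ) = det(λI - Sigma) = λ³ - tr·λ² + c_1·λ - det, where tr = trace, c_1 = sum of the principal 2×2 minors, det = det(Sigma):
  tr = 8 + 7 + 9 = 24,
  c_1 = (8·7 - (-2)²) + (8·9 - (0)²) + (7·9 - (-1)²) = 52 + 72 + 62 = 186,
  det = 8·(7·9 - (-1)²) - (-2)·((-2)·9 - (-1)·(0)) + (0)·((-2)·(-1) - 7·(0)) = 8·(62) - (-2)·(-18) + (0)·(2) = 460.
  So p(λ) = λ³ - 24λ² + 186λ - 460.
Step 2 — look for an integer root (rational root theorem: any rational root is an integer divisor of 460). Testing λ = 10:
  p(10) = 1000 - 2400 + 1860 - 460 = 0  ✓
  Dividing out (λ - 10): p(λ) = (λ - 10)(λ² - 14λ + 46).
Step 3 — remaining eigenvalues from the quadratic λ² - 14λ + 46 = 0:
  Δ = 14² - 4·46 = 196 - 184 = 12,  λ = (14 ± √12)/2 = (14 ± 3.4641)/2 ≈ 8.7321 or 5.2679.
  Sorted: λ_1 = 10,  λ_2 = 8.7321,  λ_3 = 5.2679  (check: sum = 24 = tr ✓).

Step 4 — unit eigenvector for λ_1 = 10: v spans the null space of (Sigma - λ_1 I), whose rows are
  r_1 = (-2, -2, 0),  r_2 = (-2, -3, -1),  r_3 = (0, -1, -1).
  v is orthogonal to every row, so take v ∝ r_1 × r_2 = ((-2)·(-1) - (0)·(-3), (0)·(-2) - (-2)·(-1), (-2)·(-3) - (-2)·(-2)) = (2, -2, 2).
  Rescale (divide by 2): u = (1, -1, 1).
  ||u|| = √((1)² + (-1)² + (1)²) = √(3) ≈ 1.7321,  v_1 = u/||u|| ≈ (0.5774, -0.5774, 0.5774) (||v_1|| = 1).

λ_1 = 10,  λ_2 = 8.7321,  λ_3 = 5.2679;  v_1 ≈ (0.5774, -0.5774, 0.5774)


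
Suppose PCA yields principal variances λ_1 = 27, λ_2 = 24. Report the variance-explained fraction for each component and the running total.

Step 1 — total variance = trace(Sigma) = Σ λ_i = 27 + 24 = 51.

Step 2 — fraction explained by component i = λ_i / Σ λ:
  PC1: 27/51 = 0.5294
  PC2: 24/51 = 0.4706

Step 3 — cumulative fraction after k components = (λ_1 + ... + λ_k) / Σ λ:
  k = 1: 27/51 = 0.5294
  k = 2: (27 + 24)/51 = 51/51 = 1

Summary (fraction, with percent):

explained: PC1 0.5294 (52.94%), PC2 0.4706 (47.06%);  cumulative: 0.5294, 1


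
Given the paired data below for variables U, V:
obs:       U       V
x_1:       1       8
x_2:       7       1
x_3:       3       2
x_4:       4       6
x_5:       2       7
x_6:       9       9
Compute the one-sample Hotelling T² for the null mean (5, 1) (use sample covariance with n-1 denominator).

Step 1 — sample mean vector:
  mean(U) = (1 + 7 + 3 + 4 + 2 + 9) / 6 = 26/6 = 4.3333
  mean(V) = (8 + 1 + 2 + 6 + 7 + 9) / 6 = 33/6 = 5.5
  x̄ = (4.3333, 5.5),  deviation x̄ - mu_0 = (4.3333, 5.5) - (5, 1) = (-0.6667, 4.5).

Step 2 — sample covariance matrix, S[i,j] = (1/(n-1)) · Σ_k (x_{k,i} - mean_i) · (x_{k,j} - mean_j), divisor n-1 = 5:
  S[U,U] = ((-3.3333)·(-3.3333) + (2.6667)·(2.6667) + (-1.3333)·(-1.3333) + (-0.3333)·(-0.3333) + (-2.3333)·(-2.3333) + (4.6667)·(4.6667)) / 5 = 47.3333/5 = 9.4667
  S[U,V] = ((-3.3333)·(2.5) + (2.6667)·(-4.5) + (-1.3333)·(-3.5) + (-0.3333)·(0.5) + (-2.3333)·(1.5) + (4.6667)·(3.5)) / 5 = -3/5 = -0.6
  S[V,V] = ((2.5)·(2.5) + (-4.5)·(-4.5) + (-3.5)·(-3.5) + (0.5)·(0.5) + (1.5)·(1.5) + (3.5)·(3.5)) / 5 = 53.5/5 = 10.7
  S = [[9.4667, -0.6],
 [-0.6, 10.7]].

Step 3 — invert S. det(S) = 9.4667·10.7 - (-0.6)² = 100.9333.
  S^{-1} = (1/det) · [[d, -b], [-b, a]] = [[0.106, 0.0059],
 [0.0059, 0.0938]].

Step 4 — quadratic form (x̄ - mu_0)^T · S^{-1} · (x̄ - mu_0):
  S^{-1} · (x̄ - mu_0) = (-0.0439, 0.4181),
  (x̄ - mu_0)^T · [...] = (-0.6667)·(-0.0439) + (4.5)·(0.4181) = 1.9107.

Step 5 — scale by n: T² = 6 · 1.9107 = 11.4643.

T² ≈ 11.4643


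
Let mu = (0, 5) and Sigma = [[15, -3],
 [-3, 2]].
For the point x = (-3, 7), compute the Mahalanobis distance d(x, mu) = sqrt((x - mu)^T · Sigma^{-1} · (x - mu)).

Step 1 — centre the observation: (x - mu) = (-3, 2).

Step 2 — invert Sigma. det(Sigma) = 15·2 - (-3)² = 21.
  Sigma^{-1} = (1/det) · [[d, -b], [-b, a]] = [[0.0952, 0.1429],
 [0.1429, 0.7143]].

Step 3 — form the quadratic (x - mu)^T · Sigma^{-1} · (x - mu):
  Sigma^{-1} · (x - mu) = (0, 1).
  (x - mu)^T · [Sigma^{-1} · (x - mu)] = (-3)·(0) + (2)·(1) = 2.

Step 4 — take square root: d = √(2) ≈ 1.4142.

d(x, mu) = √(2) ≈ 1.4142


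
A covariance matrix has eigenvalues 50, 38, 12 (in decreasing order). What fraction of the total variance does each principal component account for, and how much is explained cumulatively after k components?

Step 1 — total variance = trace(Sigma) = Σ λ_i = 50 + 38 + 12 = 100.

Step 2 — fraction explained by component i = λ_i / Σ λ:
  PC1: 50/100 = 0.5
  PC2: 38/100 = 0.38
  PC3: 12/100 = 0.12

Step 3 — cumulative fraction after k components = (λ_1 + ... + λ_k) / Σ λ:
  k = 1: 50/100 = 0.5
  k = 2: (50 + 38)/100 = 88/100 = 0.88
  k = 3: (50 + 38 + 12)/100 = 100/100 = 1

Summary (fraction, with percent):

explained: PC1 0.5 (50%), PC2 0.38 (38%), PC3 0.12 (12%);  cumulative: 0.5, 0.88, 1


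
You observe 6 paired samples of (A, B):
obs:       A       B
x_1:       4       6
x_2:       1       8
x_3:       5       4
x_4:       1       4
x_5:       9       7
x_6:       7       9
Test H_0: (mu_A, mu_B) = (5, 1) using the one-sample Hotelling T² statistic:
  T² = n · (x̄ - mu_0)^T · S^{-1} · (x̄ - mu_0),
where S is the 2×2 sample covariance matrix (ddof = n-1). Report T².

Step 1 — sample mean vector:
  mean(A) = (4 + 1 + 5 + 1 + 9 + 7) / 6 = 27/6 = 4.5
  mean(B) = (6 + 8 + 4 + 4 + 7 + 9) / 6 = 38/6 = 6.3333
  x̄ = (4.5, 6.3333),  deviation x̄ - mu_0 = (4.5, 6.3333) - (5, 1) = (-0.5, 5.3333).

Step 2 — sample covariance matrix, S[i,j] = (1/(n-1)) · Σ_k (x_{k,i} - mean_i) · (x_{k,j} - mean_j), divisor n-1 = 5:
  S[A,A] = ((-0.5)·(-0.5) + (-3.5)·(-3.5) + (0.5)·(0.5) + (-3.5)·(-3.5) + (4.5)·(4.5) + (2.5)·(2.5)) / 5 = 51.5/5 = 10.3
  S[A,B] = ((-0.5)·(-0.3333) + (-3.5)·(1.6667) + (0.5)·(-2.3333) + (-3.5)·(-2.3333) + (4.5)·(0.6667) + (2.5)·(2.6667)) / 5 = 11/5 = 2.2
  S[B,B] = ((-0.3333)·(-0.3333) + (1.6667)·(1.6667) + (-2.3333)·(-2.3333) + (-2.3333)·(-2.3333) + (0.6667)·(0.6667) + (2.6667)·(2.6667)) / 5 = 21.3333/5 = 4.2667
  S = [[10.3, 2.2],
 [2.2, 4.2667]].

Step 3 — invert S. det(S) = 10.3·4.2667 - (2.2)² = 39.1067.
  S^{-1} = (1/det) · [[d, -b], [-b, a]] = [[0.1091, -0.0563],
 [-0.0563, 0.2634]].

Step 4 — quadratic form (x̄ - mu_0)^T · S^{-1} · (x̄ - mu_0):
  S^{-1} · (x̄ - mu_0) = (-0.3546, 1.4328),
  (x̄ - mu_0)^T · [...] = (-0.5)·(-0.3546) + (5.3333)·(1.4328) = 7.8191.

Step 5 — scale by n: T² = 6 · 7.8191 = 46.9144.

T² ≈ 46.9144


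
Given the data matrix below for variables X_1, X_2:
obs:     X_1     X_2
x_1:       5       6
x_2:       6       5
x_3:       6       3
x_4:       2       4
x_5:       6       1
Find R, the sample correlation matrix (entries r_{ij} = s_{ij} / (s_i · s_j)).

Step 1 — column means:
  mean(X_1) = (5 + 6 + 6 + 2 + 6) / 5 = 25/5 = 5
  mean(X_2) = (6 + 5 + 3 + 4 + 1) / 5 = 19/5 = 3.8

Step 2 — sample variances and covariances s[i,j] = (1/(n-1)) · Σ_k (x_{k,i} - mean_i) · (x_{k,j} - mean_j), with n-1 = 4:
  s[X_1,X_1] = ((0)·(0) + (1)·(1) + (1)·(1) + (-3)·(-3) + (1)·(1)) / 4 = 12/4 = 3
  s[X_1,X_2] = ((0)·(2.2) + (1)·(1.2) + (1)·(-0.8) + (-3)·(0.2) + (1)·(-2.8)) / 4 = -3/4 = -0.75
  s[X_2,X_2] = ((2.2)·(2.2) + (1.2)·(1.2) + (-0.8)·(-0.8) + (0.2)·(0.2) + (-2.8)·(-2.8)) / 4 = 14.8/4 = 3.7
  Sample standard deviations s_i = √(s[i,i]):
  s(X_1) = √(3) = 1.7321
  s(X_2) = √(3.7) = 1.9235

Step 3 — r_{ij} = s_{ij} / (s_i · s_j):
  r[X_1,X_1] = 1 (diagonal).
  r[X_1,X_2] = -0.75 / (1.7321 · 1.9235) = -0.75 / 3.3317 = -0.2251
  r[X_2,X_2] = 1 (diagonal).

R is symmetric with unit diagonal. Assembling:

R = [[1, -0.2251],
 [-0.2251, 1]]


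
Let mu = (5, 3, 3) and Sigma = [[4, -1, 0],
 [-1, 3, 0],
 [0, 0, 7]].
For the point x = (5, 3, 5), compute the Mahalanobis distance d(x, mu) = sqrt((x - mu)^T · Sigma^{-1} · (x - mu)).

Step 1 — centre the observation: (x - mu) = (0, 0, 2).

Step 2 — invert Sigma (cofactor / det for 3×3, or solve directly):
  Sigma^{-1} = [[0.2727, 0.0909, 0],
 [0.0909, 0.3636, 0],
 [0, 0, 0.1429]].

Step 3 — form the quadratic (x - mu)^T · Sigma^{-1} · (x - mu):
  Sigma^{-1} · (x - mu) = (0, 0, 0.2857).
  (x - mu)^T · [Sigma^{-1} · (x - mu)] = (0)·(0) + (0)·(0) + (2)·(0.2857) = 0.5714.

Step 4 — take square root: d = √(0.5714) ≈ 0.7559.

d(x, mu) = √(0.5714) ≈ 0.7559


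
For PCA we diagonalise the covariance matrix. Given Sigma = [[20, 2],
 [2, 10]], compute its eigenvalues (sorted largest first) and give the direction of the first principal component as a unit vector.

Step 1 — characteristic polynomial of 2×2 Sigma:
  det(Sigma - λI) = λ² - trace · λ + det = 0.
  trace = 20 + 10 = 30, det = 20·10 - (2)² = 196.
Step 2 — discriminant:
  Δ = trace² - 4·det = 900 - 784 = 116.
Step 3 — eigenvalues:
  λ = (trace ± √Δ)/2 = (30 ± 10.7703)/2,
  λ_1 = 20.3852,  λ_2 = 9.6148.

Step 4 — unit eigenvector for λ_1: solve (Sigma - λ_1 I)v = 0. First row:
  (20 - 20.3852)·v_x + (2)·v_y = 0, i.e. (-0.3852)·v_x + (2)·v_y = 0,
  so v ∝ (b, λ_1 - a) = (2, 0.3852) = u.
  ||u|| = √((2)² + (0.3852)²) = √(4.1484) ≈ 2.0368,
  v_1 = u/||u|| ≈ (0.982, 0.1891) (||v_1|| = 1).

λ_1 = 20.3852,  λ_2 = 9.6148;  v_1 ≈ (0.982, 0.1891)


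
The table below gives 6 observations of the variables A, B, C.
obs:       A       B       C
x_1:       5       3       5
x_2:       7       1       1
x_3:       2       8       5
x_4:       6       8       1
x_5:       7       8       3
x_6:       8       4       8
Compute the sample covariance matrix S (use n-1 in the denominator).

Step 1 — column means:
  mean(A) = (5 + 7 + 2 + 6 + 7 + 8) / 6 = 35/6 = 5.8333
  mean(B) = (3 + 1 + 8 + 8 + 8 + 4) / 6 = 32/6 = 5.3333
  mean(C) = (5 + 1 + 5 + 1 + 3 + 8) / 6 = 23/6 = 3.8333

Step 2 — sample covariance S[i,j] = (1/(n-1)) · Σ_k (x_{k,i} - mean_i) · (x_{k,j} - mean_j), with n-1 = 5.
  S[A,A] = ((-0.8333)·(-0.8333) + (1.1667)·(1.1667) + (-3.8333)·(-3.8333) + (0.1667)·(0.1667) + (1.1667)·(1.1667) + (2.1667)·(2.1667)) / 5 = 22.8333/5 = 4.5667
  S[A,B] = ((-0.8333)·(-2.3333) + (1.1667)·(-4.3333) + (-3.8333)·(2.6667) + (0.1667)·(2.6667) + (1.1667)·(2.6667) + (2.1667)·(-1.3333)) / 5 = -12.6667/5 = -2.5333
  S[A,C] = ((-0.8333)·(1.1667) + (1.1667)·(-2.8333) + (-3.8333)·(1.1667) + (0.1667)·(-2.8333) + (1.1667)·(-0.8333) + (2.1667)·(4.1667)) / 5 = -1.1667/5 = -0.2333
  S[B,B] = ((-2.3333)·(-2.3333) + (-4.3333)·(-4.3333) + (2.6667)·(2.6667) + (2.6667)·(2.6667) + (2.6667)·(2.6667) + (-1.3333)·(-1.3333)) / 5 = 47.3333/5 = 9.4667
  S[B,C] = ((-2.3333)·(1.1667) + (-4.3333)·(-2.8333) + (2.6667)·(1.1667) + (2.6667)·(-2.8333) + (2.6667)·(-0.8333) + (-1.3333)·(4.1667)) / 5 = -2.6667/5 = -0.5333
  S[C,C] = ((1.1667)·(1.1667) + (-2.8333)·(-2.8333) + (1.1667)·(1.1667) + (-2.8333)·(-2.8333) + (-0.8333)·(-0.8333) + (4.1667)·(4.1667)) / 5 = 36.8333/5 = 7.3667

S is symmetric (S[j,i] = S[i,j]). Assembling:

S = [[4.5667, -2.5333, -0.2333],
 [-2.5333, 9.4667, -0.5333],
 [-0.2333, -0.5333, 7.3667]]


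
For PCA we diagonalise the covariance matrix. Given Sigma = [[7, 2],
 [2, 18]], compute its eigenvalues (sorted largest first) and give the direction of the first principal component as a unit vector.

Step 1 — characteristic polynomial of 2×2 Sigma:
  det(Sigma - λI) = λ² - trace · λ + det = 0.
  trace = 7 + 18 = 25, det = 7·18 - (2)² = 122.
Step 2 — discriminant:
  Δ = trace² - 4·det = 625 - 488 = 137.
Step 3 — eigenvalues:
  λ = (trace ± √Δ)/2 = (25 ± 11.7047)/2,
  λ_1 = 18.3523,  λ_2 = 6.6477.

Step 4 — unit eigenvector for λ_1: solve (Sigma - λ_1 I)v = 0. First row:
  (7 - 18.3523)·v_x + (2)·v_y = 0, i.e. (-11.3523)·v_x + (2)·v_y = 0,
  so v ∝ (b, λ_1 - a) = (2, 11.3523) = u.
  ||u|| = √((2)² + (11.3523)²) = √(132.8758) ≈ 11.5272,
  v_1 = u/||u|| ≈ (0.1735, 0.9848) (||v_1|| = 1).

λ_1 = 18.3523,  λ_2 = 6.6477;  v_1 ≈ (0.1735, 0.9848)


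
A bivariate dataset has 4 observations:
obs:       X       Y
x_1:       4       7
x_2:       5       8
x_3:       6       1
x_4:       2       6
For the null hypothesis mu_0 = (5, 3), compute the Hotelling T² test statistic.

Step 1 — sample mean vector:
  mean(X) = (4 + 5 + 6 + 2) / 4 = 17/4 = 4.25
  mean(Y) = (7 + 8 + 1 + 6) / 4 = 22/4 = 5.5
  x̄ = (4.25, 5.5),  deviation x̄ - mu_0 = (4.25, 5.5) - (5, 3) = (-0.75, 2.5).

Step 2 — sample covariance matrix, S[i,j] = (1/(n-1)) · Σ_k (x_{k,i} - mean_i) · (x_{k,j} - mean_j), divisor n-1 = 3:
  S[X,X] = ((-0.25)·(-0.25) + (0.75)·(0.75) + (1.75)·(1.75) + (-2.25)·(-2.25)) / 3 = 8.75/3 = 2.9167
  S[X,Y] = ((-0.25)·(1.5) + (0.75)·(2.5) + (1.75)·(-4.5) + (-2.25)·(0.5)) / 3 = -7.5/3 = -2.5
  S[Y,Y] = ((1.5)·(1.5) + (2.5)·(2.5) + (-4.5)·(-4.5) + (0.5)·(0.5)) / 3 = 29/3 = 9.6667
  S = [[2.9167, -2.5],
 [-2.5, 9.6667]].

Step 3 — invert S. det(S) = 2.9167·9.6667 - (-2.5)² = 21.9444.
  S^{-1} = (1/det) · [[d, -b], [-b, a]] = [[0.4405, 0.1139],
 [0.1139, 0.1329]].

Step 4 — quadratic form (x̄ - mu_0)^T · S^{-1} · (x̄ - mu_0):
  S^{-1} · (x̄ - mu_0) = (-0.0456, 0.2468),
  (x̄ - mu_0)^T · [...] = (-0.75)·(-0.0456) + (2.5)·(0.2468) = 0.6513.

Step 5 — scale by n: T² = 4 · 0.6513 = 2.6051.

T² ≈ 2.6051


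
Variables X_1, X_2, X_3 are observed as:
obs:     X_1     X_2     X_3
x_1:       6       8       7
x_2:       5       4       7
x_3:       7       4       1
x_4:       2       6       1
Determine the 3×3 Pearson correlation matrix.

Step 1 — column means:
  mean(X_1) = (6 + 5 + 7 + 2) / 4 = 20/4 = 5
  mean(X_2) = (8 + 4 + 4 + 6) / 4 = 22/4 = 5.5
  mean(X_3) = (7 + 7 + 1 + 1) / 4 = 16/4 = 4

Step 2 — sample variances and covariances s[i,j] = (1/(n-1)) · Σ_k (x_{k,i} - mean_i) · (x_{k,j} - mean_j), with n-1 = 3:
  s[X_1,X_1] = ((1)·(1) + (0)·(0) + (2)·(2) + (-3)·(-3)) / 3 = 14/3 = 4.6667
  s[X_1,X_2] = ((1)·(2.5) + (0)·(-1.5) + (2)·(-1.5) + (-3)·(0.5)) / 3 = -2/3 = -0.6667
  s[X_1,X_3] = ((1)·(3) + (0)·(3) + (2)·(-3) + (-3)·(-3)) / 3 = 6/3 = 2
  s[X_2,X_2] = ((2.5)·(2.5) + (-1.5)·(-1.5) + (-1.5)·(-1.5) + (0.5)·(0.5)) / 3 = 11/3 = 3.6667
  s[X_2,X_3] = ((2.5)·(3) + (-1.5)·(3) + (-1.5)·(-3) + (0.5)·(-3)) / 3 = 6/3 = 2
  s[X_3,X_3] = ((3)·(3) + (3)·(3) + (-3)·(-3) + (-3)·(-3)) / 3 = 36/3 = 12
  Sample standard deviations s_i = √(s[i,i]):
  s(X_1) = √(4.6667) = 2.1602
  s(X_2) = √(3.6667) = 1.9149
  s(X_3) = √(12) = 3.4641

Step 3 — r_{ij} = s_{ij} / (s_i · s_j):
  r[X_1,X_1] = 1 (diagonal).
  r[X_1,X_2] = -0.6667 / (2.1602 · 1.9149) = -0.6667 / 4.1366 = -0.1612
  r[X_1,X_3] = 2 / (2.1602 · 3.4641) = 2 / 7.4833 = 0.2673
  r[X_2,X_2] = 1 (diagonal).
  r[X_2,X_3] = 2 / (1.9149 · 3.4641) = 2 / 6.6332 = 0.3015
  r[X_3,X_3] = 1 (diagonal).

R is symmetric with unit diagonal. Assembling:

R = [[1, -0.1612, 0.2673],
 [-0.1612, 1, 0.3015],
 [0.2673, 0.3015, 1]]


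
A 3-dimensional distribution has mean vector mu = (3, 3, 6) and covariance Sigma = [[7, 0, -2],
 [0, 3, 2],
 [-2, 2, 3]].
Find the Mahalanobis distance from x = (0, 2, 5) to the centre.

Step 1 — centre the observation: (x - mu) = (-3, -1, -1).

Step 2 — invert Sigma (cofactor / det for 3×3, or solve directly):
  Sigma^{-1} = [[0.2174, -0.1739, 0.2609],
 [-0.1739, 0.7391, -0.6087],
 [0.2609, -0.6087, 0.913]].

Step 3 — form the quadratic (x - mu)^T · Sigma^{-1} · (x - mu):
  Sigma^{-1} · (x - mu) = (-0.7391, 0.3913, -1.087).
  (x - mu)^T · [Sigma^{-1} · (x - mu)] = (-3)·(-0.7391) + (-1)·(0.3913) + (-1)·(-1.087) = 2.913.

Step 4 — take square root: d = √(2.913) ≈ 1.7068.

d(x, mu) = √(2.913) ≈ 1.7068


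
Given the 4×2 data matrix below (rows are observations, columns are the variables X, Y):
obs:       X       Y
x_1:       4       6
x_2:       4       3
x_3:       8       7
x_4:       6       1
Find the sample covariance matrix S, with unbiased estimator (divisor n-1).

Step 1 — column means:
  mean(X) = (4 + 4 + 8 + 6) / 4 = 22/4 = 5.5
  mean(Y) = (6 + 3 + 7 + 1) / 4 = 17/4 = 4.25

Step 2 — sample covariance S[i,j] = (1/(n-1)) · Σ_k (x_{k,i} - mean_i) · (x_{k,j} - mean_j), with n-1 = 3.
  S[X,X] = ((-1.5)·(-1.5) + (-1.5)·(-1.5) + (2.5)·(2.5) + (0.5)·(0.5)) / 3 = 11/3 = 3.6667
  S[X,Y] = ((-1.5)·(1.75) + (-1.5)·(-1.25) + (2.5)·(2.75) + (0.5)·(-3.25)) / 3 = 4.5/3 = 1.5
  S[Y,Y] = ((1.75)·(1.75) + (-1.25)·(-1.25) + (2.75)·(2.75) + (-3.25)·(-3.25)) / 3 = 22.75/3 = 7.5833

S is symmetric (S[j,i] = S[i,j]). Assembling:

S = [[3.6667, 1.5],
 [1.5, 7.5833]]


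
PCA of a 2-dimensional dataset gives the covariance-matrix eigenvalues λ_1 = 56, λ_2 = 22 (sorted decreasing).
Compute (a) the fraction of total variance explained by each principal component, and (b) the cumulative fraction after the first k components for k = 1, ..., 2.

Step 1 — total variance = trace(Sigma) = Σ λ_i = 56 + 22 = 78.

Step 2 — fraction explained by component i = λ_i / Σ λ:
  PC1: 56/78 = 0.7179
  PC2: 22/78 = 0.2821

Step 3 — cumulative fraction after k components = (λ_1 + ... + λ_k) / Σ λ:
  k = 1: 56/78 = 0.7179
  k = 2: (56 + 22)/78 = 78/78 = 1

Summary (fraction, with percent):

explained: PC1 0.7179 (71.79%), PC2 0.2821 (28.21%);  cumulative: 0.7179, 1


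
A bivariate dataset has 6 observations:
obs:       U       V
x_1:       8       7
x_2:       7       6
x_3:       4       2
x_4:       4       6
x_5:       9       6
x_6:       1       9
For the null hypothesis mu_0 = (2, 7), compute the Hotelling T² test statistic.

Step 1 — sample mean vector:
  mean(U) = (8 + 7 + 4 + 4 + 9 + 1) / 6 = 33/6 = 5.5
  mean(V) = (7 + 6 + 2 + 6 + 6 + 9) / 6 = 36/6 = 6
  x̄ = (5.5, 6),  deviation x̄ - mu_0 = (5.5, 6) - (2, 7) = (3.5, -1).

Step 2 — sample covariance matrix, S[i,j] = (1/(n-1)) · Σ_k (x_{k,i} - mean_i) · (x_{k,j} - mean_j), divisor n-1 = 5:
  S[U,U] = ((2.5)·(2.5) + (1.5)·(1.5) + (-1.5)·(-1.5) + (-1.5)·(-1.5) + (3.5)·(3.5) + (-4.5)·(-4.5)) / 5 = 45.5/5 = 9.1
  S[U,V] = ((2.5)·(1) + (1.5)·(0) + (-1.5)·(-4) + (-1.5)·(0) + (3.5)·(0) + (-4.5)·(3)) / 5 = -5/5 = -1
  S[V,V] = ((1)·(1) + (0)·(0) + (-4)·(-4) + (0)·(0) + (0)·(0) + (3)·(3)) / 5 = 26/5 = 5.2
  S = [[9.1, -1],
 [-1, 5.2]].

Step 3 — invert S. det(S) = 9.1·5.2 - (-1)² = 46.32.
  S^{-1} = (1/det) · [[d, -b], [-b, a]] = [[0.1123, 0.0216],
 [0.0216, 0.1965]].

Step 4 — quadratic form (x̄ - mu_0)^T · S^{-1} · (x̄ - mu_0):
  S^{-1} · (x̄ - mu_0) = (0.3713, -0.1209),
  (x̄ - mu_0)^T · [...] = (3.5)·(0.3713) + (-1)·(-0.1209) = 1.4206.

Step 5 — scale by n: T² = 6 · 1.4206 = 8.5233.

T² ≈ 8.5233


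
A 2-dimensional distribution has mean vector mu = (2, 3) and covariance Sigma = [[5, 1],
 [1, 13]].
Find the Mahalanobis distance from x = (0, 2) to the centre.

Step 1 — centre the observation: (x - mu) = (-2, -1).

Step 2 — invert Sigma. det(Sigma) = 5·13 - (1)² = 64.
  Sigma^{-1} = (1/det) · [[d, -b], [-b, a]] = [[0.2031, -0.0156],
 [-0.0156, 0.0781]].

Step 3 — form the quadratic (x - mu)^T · Sigma^{-1} · (x - mu):
  Sigma^{-1} · (x - mu) = (-0.3906, -0.0469).
  (x - mu)^T · [Sigma^{-1} · (x - mu)] = (-2)·(-0.3906) + (-1)·(-0.0469) = 0.8281.

Step 4 — take square root: d = √(0.8281) ≈ 0.91.

d(x, mu) = √(0.8281) ≈ 0.91


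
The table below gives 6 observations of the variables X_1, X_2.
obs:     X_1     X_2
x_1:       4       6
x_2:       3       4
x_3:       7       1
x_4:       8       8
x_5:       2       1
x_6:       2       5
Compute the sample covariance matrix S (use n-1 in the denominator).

Step 1 — column means:
  mean(X_1) = (4 + 3 + 7 + 8 + 2 + 2) / 6 = 26/6 = 4.3333
  mean(X_2) = (6 + 4 + 1 + 8 + 1 + 5) / 6 = 25/6 = 4.1667

Step 2 — sample covariance S[i,j] = (1/(n-1)) · Σ_k (x_{k,i} - mean_i) · (x_{k,j} - mean_j), with n-1 = 5.
  S[X_1,X_1] = ((-0.3333)·(-0.3333) + (-1.3333)·(-1.3333) + (2.6667)·(2.6667) + (3.6667)·(3.6667) + (-2.3333)·(-2.3333) + (-2.3333)·(-2.3333)) / 5 = 33.3333/5 = 6.6667
  S[X_1,X_2] = ((-0.3333)·(1.8333) + (-1.3333)·(-0.1667) + (2.6667)·(-3.1667) + (3.6667)·(3.8333) + (-2.3333)·(-3.1667) + (-2.3333)·(0.8333)) / 5 = 10.6667/5 = 2.1333
  S[X_2,X_2] = ((1.8333)·(1.8333) + (-0.1667)·(-0.1667) + (-3.1667)·(-3.1667) + (3.8333)·(3.8333) + (-3.1667)·(-3.1667) + (0.8333)·(0.8333)) / 5 = 38.8333/5 = 7.7667

S is symmetric (S[j,i] = S[i,j]). Assembling:

S = [[6.6667, 2.1333],
 [2.1333, 7.7667]]


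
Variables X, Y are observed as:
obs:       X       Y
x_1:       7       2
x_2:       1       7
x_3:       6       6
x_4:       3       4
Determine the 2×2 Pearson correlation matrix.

Step 1 — column means:
  mean(X) = (7 + 1 + 6 + 3) / 4 = 17/4 = 4.25
  mean(Y) = (2 + 7 + 6 + 4) / 4 = 19/4 = 4.75

Step 2 — sample variances and covariances s[i,j] = (1/(n-1)) · Σ_k (x_{k,i} - mean_i) · (x_{k,j} - mean_j), with n-1 = 3:
  s[X,X] = ((2.75)·(2.75) + (-3.25)·(-3.25) + (1.75)·(1.75) + (-1.25)·(-1.25)) / 3 = 22.75/3 = 7.5833
  s[X,Y] = ((2.75)·(-2.75) + (-3.25)·(2.25) + (1.75)·(1.25) + (-1.25)·(-0.75)) / 3 = -11.75/3 = -3.9167
  s[Y,Y] = ((-2.75)·(-2.75) + (2.25)·(2.25) + (1.25)·(1.25) + (-0.75)·(-0.75)) / 3 = 14.75/3 = 4.9167
  Sample standard deviations s_i = √(s[i,i]):
  s(X) = √(7.5833) = 2.7538
  s(Y) = √(4.9167) = 2.2174

Step 3 — r_{ij} = s_{ij} / (s_i · s_j):
  r[X,X] = 1 (diagonal).
  r[X,Y] = -3.9167 / (2.7538 · 2.2174) = -3.9167 / 6.1061 = -0.6414
  r[Y,Y] = 1 (diagonal).

R is symmetric with unit diagonal. Assembling:

R = [[1, -0.6414],
 [-0.6414, 1]]


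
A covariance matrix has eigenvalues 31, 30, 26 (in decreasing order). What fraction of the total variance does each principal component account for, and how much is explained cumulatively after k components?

Step 1 — total variance = trace(Sigma) = Σ λ_i = 31 + 30 + 26 = 87.

Step 2 — fraction explained by component i = λ_i / Σ λ:
  PC1: 31/87 = 0.3563
  PC2: 30/87 = 0.3448
  PC3: 26/87 = 0.2989

Step 3 — cumulative fraction after k components = (λ_1 + ... + λ_k) / Σ λ:
  k = 1: 31/87 = 0.3563
  k = 2: (31 + 30)/87 = 61/87 = 0.7011
  k = 3: (31 + 30 + 26)/87 = 87/87 = 1

Summary (fraction, with percent):

explained: PC1 0.3563 (35.63%), PC2 0.3448 (34.48%), PC3 0.2989 (29.89%);  cumulative: 0.3563, 0.7011, 1


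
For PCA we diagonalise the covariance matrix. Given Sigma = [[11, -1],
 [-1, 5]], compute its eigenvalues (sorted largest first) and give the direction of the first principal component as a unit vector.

Step 1 — characteristic polynomial of 2×2 Sigma:
  det(Sigma - λI) = λ² - trace · λ + det = 0.
  trace = 11 + 5 = 16, det = 11·5 - (-1)² = 54.
Step 2 — discriminant:
  Δ = trace² - 4·det = 256 - 216 = 40.
Step 3 — eigenvalues:
  λ = (trace ± √Δ)/2 = (16 ± 6.3246)/2,
  λ_1 = 11.1623,  λ_2 = 4.8377.

Step 4 — unit eigenvector for λ_1: solve (Sigma - λ_1 I)v = 0. First row:
  (11 - 11.1623)·v_x + (-1)·v_y = 0, i.e. (-0.1623)·v_x + (-1)·v_y = 0,
  so v ∝ (b, λ_1 - a) = (-1, 0.1623); multiply by -1 so the first entry is positive: u = (1, -0.1623).
  ||u|| = √((1)² + (-0.1623)²) = √(1.0263) ≈ 1.0131,
  v_1 = u/||u|| ≈ (0.9871, -0.1602) (||v_1|| = 1).

λ_1 = 11.1623,  λ_2 = 4.8377;  v_1 ≈ (0.9871, -0.1602)


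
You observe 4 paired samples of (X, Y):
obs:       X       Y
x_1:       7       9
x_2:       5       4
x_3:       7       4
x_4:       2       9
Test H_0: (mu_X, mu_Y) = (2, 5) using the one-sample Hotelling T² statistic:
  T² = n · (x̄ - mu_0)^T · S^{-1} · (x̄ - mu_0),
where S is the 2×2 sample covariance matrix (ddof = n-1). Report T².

Step 1 — sample mean vector:
  mean(X) = (7 + 5 + 7 + 2) / 4 = 21/4 = 5.25
  mean(Y) = (9 + 4 + 4 + 9) / 4 = 26/4 = 6.5
  x̄ = (5.25, 6.5),  deviation x̄ - mu_0 = (5.25, 6.5) - (2, 5) = (3.25, 1.5).

Step 2 — sample covariance matrix, S[i,j] = (1/(n-1)) · Σ_k (x_{k,i} - mean_i) · (x_{k,j} - mean_j), divisor n-1 = 3:
  S[X,X] = ((1.75)·(1.75) + (-0.25)·(-0.25) + (1.75)·(1.75) + (-3.25)·(-3.25)) / 3 = 16.75/3 = 5.5833
  S[X,Y] = ((1.75)·(2.5) + (-0.25)·(-2.5) + (1.75)·(-2.5) + (-3.25)·(2.5)) / 3 = -7.5/3 = -2.5
  S[Y,Y] = ((2.5)·(2.5) + (-2.5)·(-2.5) + (-2.5)·(-2.5) + (2.5)·(2.5)) / 3 = 25/3 = 8.3333
  S = [[5.5833, -2.5],
 [-2.5, 8.3333]].

Step 3 — invert S. det(S) = 5.5833·8.3333 - (-2.5)² = 40.2778.
  S^{-1} = (1/det) · [[d, -b], [-b, a]] = [[0.2069, 0.0621],
 [0.0621, 0.1386]].

Step 4 — quadratic form (x̄ - mu_0)^T · S^{-1} · (x̄ - mu_0):
  S^{-1} · (x̄ - mu_0) = (0.7655, 0.4097),
  (x̄ - mu_0)^T · [...] = (3.25)·(0.7655) + (1.5)·(0.4097) = 3.1024.

Step 5 — scale by n: T² = 4 · 3.1024 = 12.4097.

T² ≈ 12.4097


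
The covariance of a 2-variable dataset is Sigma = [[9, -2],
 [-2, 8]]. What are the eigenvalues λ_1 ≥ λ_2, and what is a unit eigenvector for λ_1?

Step 1 — characteristic polynomial of 2×2 Sigma:
  det(Sigma - λI) = λ² - trace · λ + det = 0.
  trace = 9 + 8 = 17, det = 9·8 - (-2)² = 68.
Step 2 — discriminant:
  Δ = trace² - 4·det = 289 - 272 = 17.
Step 3 — eigenvalues:
  λ = (trace ± √Δ)/2 = (17 ± 4.1231)/2,
  λ_1 = 10.5616,  λ_2 = 6.4384.

Step 4 — unit eigenvector for λ_1: solve (Sigma - λ_1 I)v = 0. First row:
  (9 - 10.5616)·v_x + (-2)·v_y = 0, i.e. (-1.5616)·v_x + (-2)·v_y = 0,
  so v ∝ (b, λ_1 - a) = (-2, 1.5616); multiply by -1 so the first entry is positive: u = (2, -1.5616).
  ||u|| = √((2)² + (-1.5616)²) = √(6.4384) ≈ 2.5374,
  v_1 = u/||u|| ≈ (0.7882, -0.6154) (||v_1|| = 1).

λ_1 = 10.5616,  λ_2 = 6.4384;  v_1 ≈ (0.7882, -0.6154)


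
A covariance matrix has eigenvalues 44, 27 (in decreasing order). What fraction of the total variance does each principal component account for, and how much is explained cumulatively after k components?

Step 1 — total variance = trace(Sigma) = Σ λ_i = 44 + 27 = 71.

Step 2 — fraction explained by component i = λ_i / Σ λ:
  PC1: 44/71 = 0.6197
  PC2: 27/71 = 0.3803

Step 3 — cumulative fraction after k components = (λ_1 + ... + λ_k) / Σ λ:
  k = 1: 44/71 = 0.6197
  k = 2: (44 + 27)/71 = 71/71 = 1

Summary (fraction, with percent):

explained: PC1 0.6197 (61.97%), PC2 0.3803 (38.03%);  cumulative: 0.6197, 1


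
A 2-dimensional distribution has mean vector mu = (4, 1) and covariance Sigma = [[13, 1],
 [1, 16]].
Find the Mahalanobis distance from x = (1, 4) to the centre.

Step 1 — centre the observation: (x - mu) = (-3, 3).

Step 2 — invert Sigma. det(Sigma) = 13·16 - (1)² = 207.
  Sigma^{-1} = (1/det) · [[d, -b], [-b, a]] = [[0.0773, -0.0048],
 [-0.0048, 0.0628]].

Step 3 — form the quadratic (x - mu)^T · Sigma^{-1} · (x - mu):
  Sigma^{-1} · (x - mu) = (-0.2464, 0.2029).
  (x - mu)^T · [Sigma^{-1} · (x - mu)] = (-3)·(-0.2464) + (3)·(0.2029) = 1.3478.

Step 4 — take square root: d = √(1.3478) ≈ 1.161.

d(x, mu) = √(1.3478) ≈ 1.161
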